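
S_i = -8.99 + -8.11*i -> [-8.99, -17.1, -25.21, -33.32, -41.43]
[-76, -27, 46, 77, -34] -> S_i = Random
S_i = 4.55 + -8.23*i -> [4.55, -3.68, -11.91, -20.14, -28.37]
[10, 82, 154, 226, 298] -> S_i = 10 + 72*i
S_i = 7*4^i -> [7, 28, 112, 448, 1792]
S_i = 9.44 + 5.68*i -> [9.44, 15.12, 20.8, 26.48, 32.16]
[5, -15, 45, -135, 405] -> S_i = 5*-3^i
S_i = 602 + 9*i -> [602, 611, 620, 629, 638]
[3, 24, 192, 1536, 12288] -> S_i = 3*8^i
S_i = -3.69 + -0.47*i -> [-3.69, -4.16, -4.63, -5.1, -5.57]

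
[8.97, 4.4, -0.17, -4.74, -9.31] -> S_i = 8.97 + -4.57*i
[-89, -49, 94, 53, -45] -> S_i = Random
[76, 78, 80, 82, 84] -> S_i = 76 + 2*i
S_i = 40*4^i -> [40, 160, 640, 2560, 10240]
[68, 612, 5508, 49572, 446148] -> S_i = 68*9^i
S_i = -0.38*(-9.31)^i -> [-0.38, 3.54, -32.94, 306.64, -2854.84]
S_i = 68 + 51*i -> [68, 119, 170, 221, 272]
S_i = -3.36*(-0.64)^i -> [-3.36, 2.15, -1.38, 0.88, -0.56]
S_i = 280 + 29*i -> [280, 309, 338, 367, 396]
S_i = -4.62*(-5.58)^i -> [-4.62, 25.78, -143.85, 802.68, -4478.98]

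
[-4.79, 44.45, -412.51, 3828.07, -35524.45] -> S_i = -4.79*(-9.28)^i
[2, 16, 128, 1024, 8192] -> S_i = 2*8^i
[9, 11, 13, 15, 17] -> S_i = 9 + 2*i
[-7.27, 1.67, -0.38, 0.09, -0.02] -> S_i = -7.27*(-0.23)^i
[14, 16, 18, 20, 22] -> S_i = 14 + 2*i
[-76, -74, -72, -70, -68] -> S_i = -76 + 2*i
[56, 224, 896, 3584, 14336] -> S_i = 56*4^i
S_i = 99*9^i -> [99, 891, 8019, 72171, 649539]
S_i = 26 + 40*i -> [26, 66, 106, 146, 186]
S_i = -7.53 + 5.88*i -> [-7.53, -1.65, 4.23, 10.11, 15.99]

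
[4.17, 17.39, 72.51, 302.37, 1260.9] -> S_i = 4.17*4.17^i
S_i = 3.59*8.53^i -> [3.59, 30.62, 261.21, 2228.14, 19005.99]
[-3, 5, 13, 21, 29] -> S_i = -3 + 8*i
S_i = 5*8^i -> [5, 40, 320, 2560, 20480]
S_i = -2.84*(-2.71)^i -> [-2.84, 7.7, -20.86, 56.52, -153.18]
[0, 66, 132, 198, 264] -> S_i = 0 + 66*i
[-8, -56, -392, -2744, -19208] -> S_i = -8*7^i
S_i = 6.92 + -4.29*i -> [6.92, 2.63, -1.66, -5.95, -10.24]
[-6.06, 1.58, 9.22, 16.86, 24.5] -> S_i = -6.06 + 7.64*i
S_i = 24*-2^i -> [24, -48, 96, -192, 384]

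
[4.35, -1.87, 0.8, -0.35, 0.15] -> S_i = 4.35*(-0.43)^i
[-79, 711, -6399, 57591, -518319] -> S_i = -79*-9^i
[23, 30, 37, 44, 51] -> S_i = 23 + 7*i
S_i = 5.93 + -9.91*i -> [5.93, -3.98, -13.89, -23.8, -33.71]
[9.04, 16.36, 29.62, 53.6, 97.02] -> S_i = 9.04*1.81^i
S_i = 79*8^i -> [79, 632, 5056, 40448, 323584]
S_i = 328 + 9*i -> [328, 337, 346, 355, 364]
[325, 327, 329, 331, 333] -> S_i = 325 + 2*i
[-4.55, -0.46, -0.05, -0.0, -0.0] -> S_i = -4.55*0.10^i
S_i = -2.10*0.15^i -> [-2.1, -0.32, -0.05, -0.01, -0.0]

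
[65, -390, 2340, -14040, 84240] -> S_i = 65*-6^i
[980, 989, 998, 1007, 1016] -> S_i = 980 + 9*i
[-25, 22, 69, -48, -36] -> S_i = Random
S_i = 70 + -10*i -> [70, 60, 50, 40, 30]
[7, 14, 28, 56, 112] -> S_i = 7*2^i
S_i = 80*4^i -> [80, 320, 1280, 5120, 20480]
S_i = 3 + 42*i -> [3, 45, 87, 129, 171]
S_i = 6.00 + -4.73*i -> [6.0, 1.27, -3.46, -8.19, -12.92]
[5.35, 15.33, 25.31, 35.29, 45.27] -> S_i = 5.35 + 9.98*i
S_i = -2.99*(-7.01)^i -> [-2.99, 20.96, -146.93, 1029.97, -7220.1]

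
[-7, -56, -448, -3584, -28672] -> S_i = -7*8^i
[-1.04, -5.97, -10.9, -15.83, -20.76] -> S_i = -1.04 + -4.93*i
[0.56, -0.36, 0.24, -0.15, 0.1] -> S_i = 0.56*(-0.65)^i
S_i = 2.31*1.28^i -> [2.31, 2.96, 3.78, 4.84, 6.2]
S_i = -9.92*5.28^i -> [-9.92, -52.38, -276.55, -1460.2, -7709.88]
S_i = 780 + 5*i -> [780, 785, 790, 795, 800]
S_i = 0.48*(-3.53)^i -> [0.48, -1.69, 5.98, -21.11, 74.53]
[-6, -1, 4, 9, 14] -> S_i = -6 + 5*i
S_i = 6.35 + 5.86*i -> [6.35, 12.21, 18.07, 23.93, 29.79]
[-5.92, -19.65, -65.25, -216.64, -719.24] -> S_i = -5.92*3.32^i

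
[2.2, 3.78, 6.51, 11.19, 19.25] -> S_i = 2.20*1.72^i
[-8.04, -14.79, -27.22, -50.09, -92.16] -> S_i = -8.04*1.84^i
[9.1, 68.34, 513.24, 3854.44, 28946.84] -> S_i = 9.10*7.51^i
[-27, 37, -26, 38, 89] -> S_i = Random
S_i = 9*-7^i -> [9, -63, 441, -3087, 21609]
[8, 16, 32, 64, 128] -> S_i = 8*2^i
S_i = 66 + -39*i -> [66, 27, -12, -51, -90]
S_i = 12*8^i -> [12, 96, 768, 6144, 49152]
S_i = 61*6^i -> [61, 366, 2196, 13176, 79056]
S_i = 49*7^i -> [49, 343, 2401, 16807, 117649]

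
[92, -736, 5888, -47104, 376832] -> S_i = 92*-8^i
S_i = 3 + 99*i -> [3, 102, 201, 300, 399]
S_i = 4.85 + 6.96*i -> [4.85, 11.81, 18.77, 25.73, 32.69]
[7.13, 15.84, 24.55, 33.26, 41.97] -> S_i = 7.13 + 8.71*i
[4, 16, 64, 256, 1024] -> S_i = 4*4^i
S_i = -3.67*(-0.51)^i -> [-3.67, 1.87, -0.95, 0.49, -0.25]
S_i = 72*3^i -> [72, 216, 648, 1944, 5832]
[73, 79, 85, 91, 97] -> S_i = 73 + 6*i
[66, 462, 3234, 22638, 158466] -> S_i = 66*7^i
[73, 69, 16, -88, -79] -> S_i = Random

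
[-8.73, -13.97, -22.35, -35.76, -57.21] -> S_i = -8.73*1.60^i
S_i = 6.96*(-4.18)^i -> [6.96, -29.09, 121.61, -508.32, 2124.78]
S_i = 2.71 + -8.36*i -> [2.71, -5.65, -14.01, -22.37, -30.73]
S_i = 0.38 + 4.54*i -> [0.38, 4.92, 9.46, 14.0, 18.54]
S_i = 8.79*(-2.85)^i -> [8.79, -25.05, 71.4, -203.48, 579.92]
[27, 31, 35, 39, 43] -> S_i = 27 + 4*i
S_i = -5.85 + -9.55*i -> [-5.85, -15.4, -24.95, -34.5, -44.05]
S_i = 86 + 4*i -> [86, 90, 94, 98, 102]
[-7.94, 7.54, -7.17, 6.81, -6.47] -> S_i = -7.94*(-0.95)^i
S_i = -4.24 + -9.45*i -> [-4.24, -13.69, -23.14, -32.59, -42.04]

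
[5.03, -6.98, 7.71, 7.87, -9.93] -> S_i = Random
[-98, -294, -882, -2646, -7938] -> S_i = -98*3^i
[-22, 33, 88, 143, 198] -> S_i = -22 + 55*i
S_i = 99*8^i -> [99, 792, 6336, 50688, 405504]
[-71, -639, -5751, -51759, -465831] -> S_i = -71*9^i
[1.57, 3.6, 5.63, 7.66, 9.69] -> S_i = 1.57 + 2.03*i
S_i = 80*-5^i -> [80, -400, 2000, -10000, 50000]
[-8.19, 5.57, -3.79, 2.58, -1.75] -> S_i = -8.19*(-0.68)^i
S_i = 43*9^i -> [43, 387, 3483, 31347, 282123]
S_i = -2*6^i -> [-2, -12, -72, -432, -2592]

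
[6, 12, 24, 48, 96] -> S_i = 6*2^i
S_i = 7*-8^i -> [7, -56, 448, -3584, 28672]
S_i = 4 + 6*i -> [4, 10, 16, 22, 28]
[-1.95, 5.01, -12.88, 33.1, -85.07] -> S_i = -1.95*(-2.57)^i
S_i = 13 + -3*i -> [13, 10, 7, 4, 1]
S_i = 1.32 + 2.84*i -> [1.32, 4.16, 7.0, 9.84, 12.68]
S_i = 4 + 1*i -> [4, 5, 6, 7, 8]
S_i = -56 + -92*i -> [-56, -148, -240, -332, -424]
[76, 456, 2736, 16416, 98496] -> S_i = 76*6^i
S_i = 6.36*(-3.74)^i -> [6.36, -23.79, 88.96, -332.71, 1244.35]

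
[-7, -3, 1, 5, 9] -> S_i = -7 + 4*i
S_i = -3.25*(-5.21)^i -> [-3.25, 16.93, -88.22, 459.62, -2394.61]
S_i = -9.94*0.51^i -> [-9.94, -5.07, -2.59, -1.32, -0.67]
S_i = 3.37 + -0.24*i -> [3.37, 3.13, 2.89, 2.65, 2.41]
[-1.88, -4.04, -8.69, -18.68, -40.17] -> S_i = -1.88*2.15^i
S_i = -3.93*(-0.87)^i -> [-3.93, 3.42, -2.97, 2.59, -2.25]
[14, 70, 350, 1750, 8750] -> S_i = 14*5^i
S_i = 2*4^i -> [2, 8, 32, 128, 512]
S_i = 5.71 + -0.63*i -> [5.71, 5.08, 4.45, 3.82, 3.19]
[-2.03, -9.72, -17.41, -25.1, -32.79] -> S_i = -2.03 + -7.69*i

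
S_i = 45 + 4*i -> [45, 49, 53, 57, 61]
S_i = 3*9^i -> [3, 27, 243, 2187, 19683]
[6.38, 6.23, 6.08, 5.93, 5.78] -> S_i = 6.38 + -0.15*i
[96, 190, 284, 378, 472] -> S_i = 96 + 94*i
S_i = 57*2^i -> [57, 114, 228, 456, 912]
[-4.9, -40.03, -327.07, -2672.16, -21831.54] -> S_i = -4.90*8.17^i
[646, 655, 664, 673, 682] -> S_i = 646 + 9*i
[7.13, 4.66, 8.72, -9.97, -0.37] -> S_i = Random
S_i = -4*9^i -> [-4, -36, -324, -2916, -26244]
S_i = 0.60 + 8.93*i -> [0.6, 9.53, 18.46, 27.39, 36.32]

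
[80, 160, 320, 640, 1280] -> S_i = 80*2^i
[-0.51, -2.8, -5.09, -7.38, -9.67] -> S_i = -0.51 + -2.29*i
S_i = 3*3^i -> [3, 9, 27, 81, 243]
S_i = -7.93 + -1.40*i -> [-7.93, -9.33, -10.73, -12.13, -13.53]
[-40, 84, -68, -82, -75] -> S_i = Random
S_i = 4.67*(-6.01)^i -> [4.67, -28.07, 168.68, -1013.77, 6092.77]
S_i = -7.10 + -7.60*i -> [-7.1, -14.7, -22.3, -29.9, -37.5]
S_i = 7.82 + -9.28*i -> [7.82, -1.46, -10.74, -20.02, -29.3]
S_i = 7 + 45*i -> [7, 52, 97, 142, 187]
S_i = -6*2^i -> [-6, -12, -24, -48, -96]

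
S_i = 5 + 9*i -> [5, 14, 23, 32, 41]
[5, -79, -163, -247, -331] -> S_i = 5 + -84*i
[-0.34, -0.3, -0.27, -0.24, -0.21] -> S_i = -0.34*0.89^i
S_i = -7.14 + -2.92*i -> [-7.14, -10.06, -12.98, -15.9, -18.82]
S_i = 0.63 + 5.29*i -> [0.63, 5.92, 11.21, 16.5, 21.79]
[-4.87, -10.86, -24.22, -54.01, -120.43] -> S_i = -4.87*2.23^i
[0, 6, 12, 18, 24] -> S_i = 0 + 6*i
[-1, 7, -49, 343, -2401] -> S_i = -1*-7^i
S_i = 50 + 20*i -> [50, 70, 90, 110, 130]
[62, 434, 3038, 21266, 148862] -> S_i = 62*7^i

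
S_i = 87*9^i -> [87, 783, 7047, 63423, 570807]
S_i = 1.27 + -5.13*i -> [1.27, -3.86, -8.99, -14.12, -19.25]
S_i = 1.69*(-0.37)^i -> [1.69, -0.63, 0.23, -0.09, 0.03]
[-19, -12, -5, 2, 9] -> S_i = -19 + 7*i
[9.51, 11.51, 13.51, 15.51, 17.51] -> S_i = 9.51 + 2.00*i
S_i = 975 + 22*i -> [975, 997, 1019, 1041, 1063]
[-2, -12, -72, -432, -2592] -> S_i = -2*6^i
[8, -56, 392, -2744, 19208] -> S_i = 8*-7^i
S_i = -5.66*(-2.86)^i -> [-5.66, 16.19, -46.3, 132.41, -378.69]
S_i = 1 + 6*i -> [1, 7, 13, 19, 25]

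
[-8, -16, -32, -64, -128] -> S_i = -8*2^i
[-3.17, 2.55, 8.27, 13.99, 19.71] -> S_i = -3.17 + 5.72*i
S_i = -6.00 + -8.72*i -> [-6.0, -14.72, -23.44, -32.16, -40.88]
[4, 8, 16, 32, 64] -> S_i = 4*2^i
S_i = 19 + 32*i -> [19, 51, 83, 115, 147]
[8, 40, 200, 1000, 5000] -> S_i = 8*5^i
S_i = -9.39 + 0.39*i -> [-9.39, -9.0, -8.61, -8.22, -7.83]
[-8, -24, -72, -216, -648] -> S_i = -8*3^i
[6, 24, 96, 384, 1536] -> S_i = 6*4^i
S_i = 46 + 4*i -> [46, 50, 54, 58, 62]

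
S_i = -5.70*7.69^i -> [-5.7, -43.83, -337.08, -2592.11, -19933.35]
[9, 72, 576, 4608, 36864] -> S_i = 9*8^i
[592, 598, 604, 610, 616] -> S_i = 592 + 6*i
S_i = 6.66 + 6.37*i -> [6.66, 13.03, 19.4, 25.77, 32.14]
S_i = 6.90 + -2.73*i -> [6.9, 4.17, 1.44, -1.29, -4.02]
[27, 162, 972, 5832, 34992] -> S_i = 27*6^i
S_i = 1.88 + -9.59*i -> [1.88, -7.71, -17.3, -26.89, -36.48]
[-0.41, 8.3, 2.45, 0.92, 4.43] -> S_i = Random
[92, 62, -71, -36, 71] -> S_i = Random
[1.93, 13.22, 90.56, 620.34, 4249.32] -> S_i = 1.93*6.85^i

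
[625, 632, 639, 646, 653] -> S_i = 625 + 7*i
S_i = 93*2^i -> [93, 186, 372, 744, 1488]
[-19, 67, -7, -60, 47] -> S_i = Random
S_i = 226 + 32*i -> [226, 258, 290, 322, 354]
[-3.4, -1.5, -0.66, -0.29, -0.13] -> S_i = -3.40*0.44^i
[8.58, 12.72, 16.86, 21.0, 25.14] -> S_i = 8.58 + 4.14*i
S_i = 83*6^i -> [83, 498, 2988, 17928, 107568]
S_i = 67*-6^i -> [67, -402, 2412, -14472, 86832]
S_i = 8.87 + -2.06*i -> [8.87, 6.81, 4.75, 2.69, 0.63]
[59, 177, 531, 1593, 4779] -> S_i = 59*3^i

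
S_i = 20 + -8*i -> [20, 12, 4, -4, -12]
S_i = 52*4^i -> [52, 208, 832, 3328, 13312]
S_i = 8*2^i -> [8, 16, 32, 64, 128]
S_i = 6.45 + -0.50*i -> [6.45, 5.95, 5.45, 4.95, 4.45]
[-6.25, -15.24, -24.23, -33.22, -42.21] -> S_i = -6.25 + -8.99*i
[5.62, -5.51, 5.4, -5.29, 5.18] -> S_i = 5.62*(-0.98)^i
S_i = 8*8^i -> [8, 64, 512, 4096, 32768]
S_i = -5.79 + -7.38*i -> [-5.79, -13.17, -20.55, -27.93, -35.31]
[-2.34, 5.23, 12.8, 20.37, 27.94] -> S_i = -2.34 + 7.57*i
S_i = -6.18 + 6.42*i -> [-6.18, 0.24, 6.66, 13.08, 19.5]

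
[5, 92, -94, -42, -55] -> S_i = Random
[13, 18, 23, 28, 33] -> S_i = 13 + 5*i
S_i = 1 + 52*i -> [1, 53, 105, 157, 209]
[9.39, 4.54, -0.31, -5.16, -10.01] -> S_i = 9.39 + -4.85*i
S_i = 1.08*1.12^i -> [1.08, 1.21, 1.35, 1.52, 1.7]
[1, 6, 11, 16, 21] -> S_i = 1 + 5*i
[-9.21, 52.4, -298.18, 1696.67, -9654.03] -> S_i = -9.21*(-5.69)^i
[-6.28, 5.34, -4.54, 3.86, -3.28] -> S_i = -6.28*(-0.85)^i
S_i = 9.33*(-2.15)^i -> [9.33, -20.06, 43.13, -92.73, 199.36]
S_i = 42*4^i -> [42, 168, 672, 2688, 10752]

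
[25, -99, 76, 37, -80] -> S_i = Random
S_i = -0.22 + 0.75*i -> [-0.22, 0.53, 1.28, 2.03, 2.78]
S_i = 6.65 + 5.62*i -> [6.65, 12.27, 17.89, 23.51, 29.13]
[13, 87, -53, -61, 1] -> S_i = Random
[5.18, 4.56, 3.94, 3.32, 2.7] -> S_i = 5.18 + -0.62*i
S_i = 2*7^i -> [2, 14, 98, 686, 4802]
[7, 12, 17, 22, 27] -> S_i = 7 + 5*i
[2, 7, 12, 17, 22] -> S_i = 2 + 5*i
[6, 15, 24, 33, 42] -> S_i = 6 + 9*i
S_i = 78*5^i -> [78, 390, 1950, 9750, 48750]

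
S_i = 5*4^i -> [5, 20, 80, 320, 1280]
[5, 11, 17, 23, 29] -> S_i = 5 + 6*i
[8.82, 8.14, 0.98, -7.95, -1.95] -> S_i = Random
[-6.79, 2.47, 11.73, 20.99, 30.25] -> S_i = -6.79 + 9.26*i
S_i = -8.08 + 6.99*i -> [-8.08, -1.09, 5.9, 12.89, 19.88]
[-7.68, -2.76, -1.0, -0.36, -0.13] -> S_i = -7.68*0.36^i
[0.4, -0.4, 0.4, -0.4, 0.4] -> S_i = 0.40*(-1.00)^i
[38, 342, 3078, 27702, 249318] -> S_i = 38*9^i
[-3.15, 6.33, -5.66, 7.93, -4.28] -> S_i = Random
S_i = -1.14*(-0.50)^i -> [-1.14, 0.57, -0.28, 0.14, -0.07]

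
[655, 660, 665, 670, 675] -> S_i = 655 + 5*i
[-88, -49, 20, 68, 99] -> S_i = Random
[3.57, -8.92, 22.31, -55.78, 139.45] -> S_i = 3.57*(-2.50)^i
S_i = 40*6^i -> [40, 240, 1440, 8640, 51840]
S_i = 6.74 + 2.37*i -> [6.74, 9.11, 11.48, 13.85, 16.22]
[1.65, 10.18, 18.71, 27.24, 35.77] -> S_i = 1.65 + 8.53*i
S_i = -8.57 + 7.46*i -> [-8.57, -1.11, 6.35, 13.81, 21.27]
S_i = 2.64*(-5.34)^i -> [2.64, -14.1, 75.28, -402.0, 2146.69]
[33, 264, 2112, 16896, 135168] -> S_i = 33*8^i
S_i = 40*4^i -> [40, 160, 640, 2560, 10240]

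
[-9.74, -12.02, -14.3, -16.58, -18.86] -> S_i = -9.74 + -2.28*i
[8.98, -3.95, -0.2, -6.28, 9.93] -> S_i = Random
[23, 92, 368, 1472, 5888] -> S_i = 23*4^i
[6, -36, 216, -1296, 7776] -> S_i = 6*-6^i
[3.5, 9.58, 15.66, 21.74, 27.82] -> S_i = 3.50 + 6.08*i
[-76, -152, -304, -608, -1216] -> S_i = -76*2^i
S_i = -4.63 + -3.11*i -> [-4.63, -7.74, -10.85, -13.96, -17.07]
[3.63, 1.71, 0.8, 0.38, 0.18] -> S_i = 3.63*0.47^i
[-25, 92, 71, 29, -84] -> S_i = Random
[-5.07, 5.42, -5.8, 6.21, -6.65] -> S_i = -5.07*(-1.07)^i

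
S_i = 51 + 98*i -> [51, 149, 247, 345, 443]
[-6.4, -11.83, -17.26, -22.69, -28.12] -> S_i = -6.40 + -5.43*i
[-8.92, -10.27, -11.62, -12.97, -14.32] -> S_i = -8.92 + -1.35*i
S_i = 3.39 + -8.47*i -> [3.39, -5.08, -13.55, -22.02, -30.49]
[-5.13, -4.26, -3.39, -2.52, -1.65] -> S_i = -5.13 + 0.87*i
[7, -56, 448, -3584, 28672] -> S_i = 7*-8^i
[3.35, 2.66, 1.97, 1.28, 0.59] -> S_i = 3.35 + -0.69*i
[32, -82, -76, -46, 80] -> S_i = Random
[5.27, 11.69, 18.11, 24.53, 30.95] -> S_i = 5.27 + 6.42*i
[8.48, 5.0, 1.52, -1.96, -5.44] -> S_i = 8.48 + -3.48*i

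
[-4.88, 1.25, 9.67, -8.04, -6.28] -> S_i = Random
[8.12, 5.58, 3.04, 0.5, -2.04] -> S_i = 8.12 + -2.54*i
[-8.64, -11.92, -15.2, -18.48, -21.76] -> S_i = -8.64 + -3.28*i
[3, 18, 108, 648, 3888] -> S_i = 3*6^i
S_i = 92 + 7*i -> [92, 99, 106, 113, 120]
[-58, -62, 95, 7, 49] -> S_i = Random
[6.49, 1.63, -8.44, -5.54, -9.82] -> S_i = Random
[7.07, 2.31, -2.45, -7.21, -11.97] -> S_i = 7.07 + -4.76*i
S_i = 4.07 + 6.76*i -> [4.07, 10.83, 17.59, 24.35, 31.11]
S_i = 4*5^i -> [4, 20, 100, 500, 2500]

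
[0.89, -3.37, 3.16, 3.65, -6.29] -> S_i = Random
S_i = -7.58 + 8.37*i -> [-7.58, 0.79, 9.16, 17.53, 25.9]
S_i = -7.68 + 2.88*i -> [-7.68, -4.8, -1.92, 0.96, 3.84]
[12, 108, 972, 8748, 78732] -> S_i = 12*9^i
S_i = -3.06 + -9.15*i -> [-3.06, -12.21, -21.36, -30.51, -39.66]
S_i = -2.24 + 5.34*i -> [-2.24, 3.1, 8.44, 13.78, 19.12]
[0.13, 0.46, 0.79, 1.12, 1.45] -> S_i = 0.13 + 0.33*i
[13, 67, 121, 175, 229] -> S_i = 13 + 54*i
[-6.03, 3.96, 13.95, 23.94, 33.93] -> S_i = -6.03 + 9.99*i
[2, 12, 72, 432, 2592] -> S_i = 2*6^i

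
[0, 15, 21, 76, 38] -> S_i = Random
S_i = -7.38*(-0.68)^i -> [-7.38, 5.02, -3.41, 2.32, -1.58]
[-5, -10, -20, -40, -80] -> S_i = -5*2^i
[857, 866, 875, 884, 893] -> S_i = 857 + 9*i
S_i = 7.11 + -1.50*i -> [7.11, 5.61, 4.11, 2.61, 1.11]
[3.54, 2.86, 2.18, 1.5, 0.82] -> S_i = 3.54 + -0.68*i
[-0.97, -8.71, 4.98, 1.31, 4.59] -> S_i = Random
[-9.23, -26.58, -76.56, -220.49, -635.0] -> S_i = -9.23*2.88^i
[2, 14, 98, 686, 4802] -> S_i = 2*7^i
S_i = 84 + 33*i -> [84, 117, 150, 183, 216]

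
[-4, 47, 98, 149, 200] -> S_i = -4 + 51*i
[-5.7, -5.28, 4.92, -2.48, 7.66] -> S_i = Random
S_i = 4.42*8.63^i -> [4.42, 38.14, 329.19, 2840.89, 24516.89]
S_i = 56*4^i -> [56, 224, 896, 3584, 14336]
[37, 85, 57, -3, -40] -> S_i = Random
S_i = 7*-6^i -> [7, -42, 252, -1512, 9072]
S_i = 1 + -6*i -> [1, -5, -11, -17, -23]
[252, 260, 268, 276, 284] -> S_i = 252 + 8*i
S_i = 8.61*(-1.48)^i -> [8.61, -12.74, 18.86, -27.91, 41.31]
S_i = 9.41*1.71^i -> [9.41, 16.09, 27.52, 47.05, 80.46]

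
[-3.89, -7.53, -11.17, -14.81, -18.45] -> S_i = -3.89 + -3.64*i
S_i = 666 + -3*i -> [666, 663, 660, 657, 654]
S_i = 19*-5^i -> [19, -95, 475, -2375, 11875]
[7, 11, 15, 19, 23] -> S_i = 7 + 4*i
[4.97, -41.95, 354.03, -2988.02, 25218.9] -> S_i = 4.97*(-8.44)^i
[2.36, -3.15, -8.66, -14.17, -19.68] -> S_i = 2.36 + -5.51*i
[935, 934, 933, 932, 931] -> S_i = 935 + -1*i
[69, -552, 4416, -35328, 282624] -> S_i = 69*-8^i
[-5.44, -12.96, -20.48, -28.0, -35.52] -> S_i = -5.44 + -7.52*i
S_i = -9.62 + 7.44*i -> [-9.62, -2.18, 5.26, 12.7, 20.14]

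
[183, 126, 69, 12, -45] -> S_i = 183 + -57*i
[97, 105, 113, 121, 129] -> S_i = 97 + 8*i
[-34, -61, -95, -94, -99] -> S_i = Random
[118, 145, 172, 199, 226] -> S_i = 118 + 27*i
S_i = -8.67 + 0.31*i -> [-8.67, -8.36, -8.05, -7.74, -7.43]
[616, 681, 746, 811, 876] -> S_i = 616 + 65*i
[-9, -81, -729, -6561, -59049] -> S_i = -9*9^i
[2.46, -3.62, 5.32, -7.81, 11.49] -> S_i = 2.46*(-1.47)^i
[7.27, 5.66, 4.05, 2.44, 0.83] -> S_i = 7.27 + -1.61*i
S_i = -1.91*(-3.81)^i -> [-1.91, 7.28, -27.73, 105.64, -402.47]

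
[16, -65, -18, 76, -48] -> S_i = Random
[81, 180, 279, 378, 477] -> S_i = 81 + 99*i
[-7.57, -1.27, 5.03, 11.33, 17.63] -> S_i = -7.57 + 6.30*i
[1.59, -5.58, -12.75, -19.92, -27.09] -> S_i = 1.59 + -7.17*i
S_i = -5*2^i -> [-5, -10, -20, -40, -80]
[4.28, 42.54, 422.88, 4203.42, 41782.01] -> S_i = 4.28*9.94^i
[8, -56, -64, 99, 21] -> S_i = Random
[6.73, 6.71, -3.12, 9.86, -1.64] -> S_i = Random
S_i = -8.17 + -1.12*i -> [-8.17, -9.29, -10.41, -11.53, -12.65]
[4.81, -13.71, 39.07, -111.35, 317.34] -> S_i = 4.81*(-2.85)^i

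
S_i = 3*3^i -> [3, 9, 27, 81, 243]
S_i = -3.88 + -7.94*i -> [-3.88, -11.82, -19.76, -27.7, -35.64]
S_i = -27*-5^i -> [-27, 135, -675, 3375, -16875]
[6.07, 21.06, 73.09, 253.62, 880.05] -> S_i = 6.07*3.47^i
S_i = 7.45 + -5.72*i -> [7.45, 1.73, -3.99, -9.71, -15.43]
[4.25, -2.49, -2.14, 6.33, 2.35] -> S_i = Random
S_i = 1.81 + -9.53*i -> [1.81, -7.72, -17.25, -26.78, -36.31]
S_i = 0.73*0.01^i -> [0.73, 0.01, 0.0, 0.0, 0.0]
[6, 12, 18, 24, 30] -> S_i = 6 + 6*i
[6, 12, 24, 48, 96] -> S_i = 6*2^i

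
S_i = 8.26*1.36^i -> [8.26, 11.23, 15.28, 20.78, 28.26]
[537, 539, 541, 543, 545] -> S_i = 537 + 2*i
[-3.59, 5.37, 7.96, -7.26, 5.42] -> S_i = Random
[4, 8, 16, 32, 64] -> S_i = 4*2^i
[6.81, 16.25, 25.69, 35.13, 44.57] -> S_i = 6.81 + 9.44*i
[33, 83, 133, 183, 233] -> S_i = 33 + 50*i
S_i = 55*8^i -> [55, 440, 3520, 28160, 225280]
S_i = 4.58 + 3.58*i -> [4.58, 8.16, 11.74, 15.32, 18.9]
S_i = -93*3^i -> [-93, -279, -837, -2511, -7533]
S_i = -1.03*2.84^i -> [-1.03, -2.93, -8.31, -23.59, -67.01]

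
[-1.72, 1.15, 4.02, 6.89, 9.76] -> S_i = -1.72 + 2.87*i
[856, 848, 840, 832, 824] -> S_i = 856 + -8*i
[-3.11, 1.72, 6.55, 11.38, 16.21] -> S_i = -3.11 + 4.83*i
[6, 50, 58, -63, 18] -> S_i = Random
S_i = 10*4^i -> [10, 40, 160, 640, 2560]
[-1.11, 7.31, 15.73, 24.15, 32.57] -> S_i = -1.11 + 8.42*i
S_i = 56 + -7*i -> [56, 49, 42, 35, 28]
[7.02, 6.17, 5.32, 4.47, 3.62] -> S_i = 7.02 + -0.85*i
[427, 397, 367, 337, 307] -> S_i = 427 + -30*i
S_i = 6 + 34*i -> [6, 40, 74, 108, 142]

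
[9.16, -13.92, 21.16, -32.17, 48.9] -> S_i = 9.16*(-1.52)^i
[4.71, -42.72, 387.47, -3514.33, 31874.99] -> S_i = 4.71*(-9.07)^i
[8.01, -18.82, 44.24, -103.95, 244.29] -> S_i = 8.01*(-2.35)^i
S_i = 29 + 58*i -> [29, 87, 145, 203, 261]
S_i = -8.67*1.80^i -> [-8.67, -15.61, -28.09, -50.56, -91.01]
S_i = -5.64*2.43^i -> [-5.64, -13.71, -33.3, -80.93, -196.65]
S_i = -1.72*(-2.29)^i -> [-1.72, 3.94, -9.02, 20.66, -47.3]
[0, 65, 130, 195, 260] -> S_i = 0 + 65*i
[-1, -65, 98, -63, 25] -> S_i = Random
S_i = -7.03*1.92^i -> [-7.03, -13.5, -25.92, -49.76, -95.53]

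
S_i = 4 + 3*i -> [4, 7, 10, 13, 16]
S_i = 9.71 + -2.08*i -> [9.71, 7.63, 5.55, 3.47, 1.39]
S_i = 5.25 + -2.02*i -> [5.25, 3.23, 1.21, -0.81, -2.83]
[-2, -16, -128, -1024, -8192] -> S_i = -2*8^i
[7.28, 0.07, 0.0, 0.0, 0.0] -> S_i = 7.28*0.01^i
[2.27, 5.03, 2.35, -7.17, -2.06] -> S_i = Random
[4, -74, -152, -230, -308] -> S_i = 4 + -78*i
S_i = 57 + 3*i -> [57, 60, 63, 66, 69]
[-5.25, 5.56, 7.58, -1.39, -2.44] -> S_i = Random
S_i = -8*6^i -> [-8, -48, -288, -1728, -10368]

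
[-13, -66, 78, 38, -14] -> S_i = Random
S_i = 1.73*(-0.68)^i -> [1.73, -1.18, 0.8, -0.54, 0.37]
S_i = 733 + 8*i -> [733, 741, 749, 757, 765]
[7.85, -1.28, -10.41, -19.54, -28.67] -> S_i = 7.85 + -9.13*i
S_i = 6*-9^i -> [6, -54, 486, -4374, 39366]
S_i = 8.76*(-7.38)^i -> [8.76, -64.65, 477.11, -3521.06, 25985.41]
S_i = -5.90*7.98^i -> [-5.9, -47.08, -375.71, -2998.2, -23925.64]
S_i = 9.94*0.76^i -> [9.94, 7.55, 5.74, 4.36, 3.32]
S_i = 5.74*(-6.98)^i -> [5.74, -40.07, 279.66, -1951.99, 13624.91]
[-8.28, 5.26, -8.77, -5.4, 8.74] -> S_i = Random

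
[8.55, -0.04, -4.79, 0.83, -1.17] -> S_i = Random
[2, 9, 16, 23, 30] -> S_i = 2 + 7*i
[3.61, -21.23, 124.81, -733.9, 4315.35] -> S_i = 3.61*(-5.88)^i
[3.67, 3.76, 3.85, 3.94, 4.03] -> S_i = 3.67 + 0.09*i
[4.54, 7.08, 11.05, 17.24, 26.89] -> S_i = 4.54*1.56^i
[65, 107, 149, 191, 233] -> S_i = 65 + 42*i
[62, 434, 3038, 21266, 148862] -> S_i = 62*7^i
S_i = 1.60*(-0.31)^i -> [1.6, -0.5, 0.15, -0.05, 0.01]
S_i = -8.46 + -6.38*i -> [-8.46, -14.84, -21.22, -27.6, -33.98]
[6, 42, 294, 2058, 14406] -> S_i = 6*7^i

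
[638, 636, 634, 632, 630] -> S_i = 638 + -2*i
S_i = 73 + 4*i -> [73, 77, 81, 85, 89]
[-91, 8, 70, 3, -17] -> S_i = Random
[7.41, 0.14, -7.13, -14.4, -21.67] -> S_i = 7.41 + -7.27*i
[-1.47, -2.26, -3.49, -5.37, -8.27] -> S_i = -1.47*1.54^i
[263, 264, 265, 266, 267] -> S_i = 263 + 1*i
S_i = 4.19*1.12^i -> [4.19, 4.69, 5.26, 5.89, 6.59]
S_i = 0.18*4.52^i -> [0.18, 0.81, 3.68, 16.62, 75.13]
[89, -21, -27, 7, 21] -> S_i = Random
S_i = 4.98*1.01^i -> [4.98, 5.03, 5.08, 5.13, 5.18]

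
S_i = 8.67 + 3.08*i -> [8.67, 11.75, 14.83, 17.91, 20.99]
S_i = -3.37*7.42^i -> [-3.37, -25.01, -185.54, -1376.71, -10215.17]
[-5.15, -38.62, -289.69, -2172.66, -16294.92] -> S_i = -5.15*7.50^i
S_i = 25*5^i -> [25, 125, 625, 3125, 15625]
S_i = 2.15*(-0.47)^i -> [2.15, -1.01, 0.47, -0.22, 0.1]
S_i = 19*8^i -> [19, 152, 1216, 9728, 77824]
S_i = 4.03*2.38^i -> [4.03, 9.59, 22.83, 54.33, 129.3]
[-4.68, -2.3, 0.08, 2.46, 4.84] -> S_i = -4.68 + 2.38*i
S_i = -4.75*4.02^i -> [-4.75, -19.1, -76.76, -308.58, -1240.5]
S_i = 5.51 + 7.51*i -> [5.51, 13.02, 20.53, 28.04, 35.55]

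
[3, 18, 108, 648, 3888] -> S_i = 3*6^i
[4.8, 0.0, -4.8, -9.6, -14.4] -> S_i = 4.80 + -4.80*i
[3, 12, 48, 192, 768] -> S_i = 3*4^i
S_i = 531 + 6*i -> [531, 537, 543, 549, 555]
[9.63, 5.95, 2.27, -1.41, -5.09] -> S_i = 9.63 + -3.68*i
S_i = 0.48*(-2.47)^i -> [0.48, -1.19, 2.93, -7.23, 17.87]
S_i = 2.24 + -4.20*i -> [2.24, -1.96, -6.16, -10.36, -14.56]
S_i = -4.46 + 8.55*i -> [-4.46, 4.09, 12.64, 21.19, 29.74]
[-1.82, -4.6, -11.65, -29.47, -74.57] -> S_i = -1.82*2.53^i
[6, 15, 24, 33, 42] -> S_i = 6 + 9*i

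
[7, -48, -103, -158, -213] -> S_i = 7 + -55*i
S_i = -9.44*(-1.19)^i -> [-9.44, 11.23, -13.37, 15.91, -18.93]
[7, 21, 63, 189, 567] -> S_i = 7*3^i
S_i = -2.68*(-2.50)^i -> [-2.68, 6.7, -16.75, 41.88, -104.69]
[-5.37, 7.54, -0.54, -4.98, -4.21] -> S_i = Random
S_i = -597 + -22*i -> [-597, -619, -641, -663, -685]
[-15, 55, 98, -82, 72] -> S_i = Random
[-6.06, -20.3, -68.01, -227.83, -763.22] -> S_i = -6.06*3.35^i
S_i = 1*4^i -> [1, 4, 16, 64, 256]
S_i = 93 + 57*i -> [93, 150, 207, 264, 321]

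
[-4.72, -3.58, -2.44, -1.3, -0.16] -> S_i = -4.72 + 1.14*i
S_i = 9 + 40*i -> [9, 49, 89, 129, 169]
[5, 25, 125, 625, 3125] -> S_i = 5*5^i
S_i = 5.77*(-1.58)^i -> [5.77, -9.12, 14.4, -22.76, 35.96]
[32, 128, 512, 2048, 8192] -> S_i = 32*4^i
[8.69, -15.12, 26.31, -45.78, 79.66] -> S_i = 8.69*(-1.74)^i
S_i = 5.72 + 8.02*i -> [5.72, 13.74, 21.76, 29.78, 37.8]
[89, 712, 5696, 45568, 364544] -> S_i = 89*8^i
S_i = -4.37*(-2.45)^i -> [-4.37, 10.71, -26.23, 64.27, -157.45]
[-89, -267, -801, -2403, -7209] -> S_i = -89*3^i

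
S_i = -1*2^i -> [-1, -2, -4, -8, -16]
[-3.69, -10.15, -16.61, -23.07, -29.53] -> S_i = -3.69 + -6.46*i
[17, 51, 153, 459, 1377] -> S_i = 17*3^i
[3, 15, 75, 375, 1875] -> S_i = 3*5^i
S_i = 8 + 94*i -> [8, 102, 196, 290, 384]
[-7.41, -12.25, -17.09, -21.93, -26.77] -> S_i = -7.41 + -4.84*i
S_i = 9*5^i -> [9, 45, 225, 1125, 5625]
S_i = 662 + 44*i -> [662, 706, 750, 794, 838]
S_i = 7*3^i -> [7, 21, 63, 189, 567]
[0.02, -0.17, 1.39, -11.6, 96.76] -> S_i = 0.02*(-8.34)^i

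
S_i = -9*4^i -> [-9, -36, -144, -576, -2304]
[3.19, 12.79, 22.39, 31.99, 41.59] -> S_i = 3.19 + 9.60*i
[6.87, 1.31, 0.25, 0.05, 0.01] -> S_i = 6.87*0.19^i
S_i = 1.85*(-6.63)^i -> [1.85, -12.27, 81.32, -539.15, 3574.59]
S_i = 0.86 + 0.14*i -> [0.86, 1.0, 1.14, 1.28, 1.42]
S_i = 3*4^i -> [3, 12, 48, 192, 768]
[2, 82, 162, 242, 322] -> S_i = 2 + 80*i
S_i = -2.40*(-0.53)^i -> [-2.4, 1.27, -0.67, 0.36, -0.19]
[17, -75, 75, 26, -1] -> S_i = Random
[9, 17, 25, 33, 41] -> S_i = 9 + 8*i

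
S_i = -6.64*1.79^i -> [-6.64, -11.89, -21.28, -38.08, -68.17]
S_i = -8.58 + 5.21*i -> [-8.58, -3.37, 1.84, 7.05, 12.26]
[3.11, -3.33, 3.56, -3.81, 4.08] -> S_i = 3.11*(-1.07)^i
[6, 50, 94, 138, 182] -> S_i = 6 + 44*i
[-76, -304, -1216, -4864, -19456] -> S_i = -76*4^i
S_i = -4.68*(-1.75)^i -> [-4.68, 8.19, -14.33, 25.08, -43.89]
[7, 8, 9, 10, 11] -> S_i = 7 + 1*i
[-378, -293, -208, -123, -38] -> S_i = -378 + 85*i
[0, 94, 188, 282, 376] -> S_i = 0 + 94*i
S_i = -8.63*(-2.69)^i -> [-8.63, 23.21, -62.45, 167.98, -451.88]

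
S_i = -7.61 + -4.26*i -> [-7.61, -11.87, -16.13, -20.39, -24.65]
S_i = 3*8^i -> [3, 24, 192, 1536, 12288]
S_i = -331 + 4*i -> [-331, -327, -323, -319, -315]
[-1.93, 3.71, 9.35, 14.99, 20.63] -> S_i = -1.93 + 5.64*i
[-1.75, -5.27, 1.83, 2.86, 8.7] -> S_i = Random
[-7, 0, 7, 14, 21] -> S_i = -7 + 7*i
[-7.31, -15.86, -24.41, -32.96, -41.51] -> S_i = -7.31 + -8.55*i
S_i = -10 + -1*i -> [-10, -11, -12, -13, -14]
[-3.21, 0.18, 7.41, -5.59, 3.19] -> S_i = Random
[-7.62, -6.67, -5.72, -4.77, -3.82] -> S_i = -7.62 + 0.95*i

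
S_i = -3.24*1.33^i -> [-3.24, -4.31, -5.73, -7.62, -10.14]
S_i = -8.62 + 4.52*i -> [-8.62, -4.1, 0.42, 4.94, 9.46]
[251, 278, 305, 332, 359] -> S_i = 251 + 27*i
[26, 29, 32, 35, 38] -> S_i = 26 + 3*i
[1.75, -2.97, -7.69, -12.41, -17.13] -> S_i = 1.75 + -4.72*i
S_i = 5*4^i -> [5, 20, 80, 320, 1280]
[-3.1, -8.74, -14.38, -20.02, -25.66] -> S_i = -3.10 + -5.64*i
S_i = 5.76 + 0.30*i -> [5.76, 6.06, 6.36, 6.66, 6.96]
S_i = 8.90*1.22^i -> [8.9, 10.86, 13.25, 16.16, 19.72]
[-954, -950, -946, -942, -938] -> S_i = -954 + 4*i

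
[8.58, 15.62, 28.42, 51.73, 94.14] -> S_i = 8.58*1.82^i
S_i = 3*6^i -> [3, 18, 108, 648, 3888]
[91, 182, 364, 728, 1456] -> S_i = 91*2^i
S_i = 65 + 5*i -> [65, 70, 75, 80, 85]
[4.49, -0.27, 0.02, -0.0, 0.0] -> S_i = 4.49*(-0.06)^i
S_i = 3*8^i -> [3, 24, 192, 1536, 12288]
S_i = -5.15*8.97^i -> [-5.15, -46.2, -414.37, -3716.93, -33340.88]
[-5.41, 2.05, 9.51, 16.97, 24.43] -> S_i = -5.41 + 7.46*i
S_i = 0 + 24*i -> [0, 24, 48, 72, 96]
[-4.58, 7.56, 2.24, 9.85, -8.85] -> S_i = Random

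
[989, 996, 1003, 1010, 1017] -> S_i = 989 + 7*i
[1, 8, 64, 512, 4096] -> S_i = 1*8^i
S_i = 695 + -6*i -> [695, 689, 683, 677, 671]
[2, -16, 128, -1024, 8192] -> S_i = 2*-8^i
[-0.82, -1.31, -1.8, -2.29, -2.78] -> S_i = -0.82 + -0.49*i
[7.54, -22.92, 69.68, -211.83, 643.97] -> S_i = 7.54*(-3.04)^i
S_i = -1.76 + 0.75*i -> [-1.76, -1.01, -0.26, 0.49, 1.24]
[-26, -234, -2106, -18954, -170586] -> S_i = -26*9^i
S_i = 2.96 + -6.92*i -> [2.96, -3.96, -10.88, -17.8, -24.72]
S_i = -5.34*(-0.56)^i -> [-5.34, 2.99, -1.67, 0.94, -0.53]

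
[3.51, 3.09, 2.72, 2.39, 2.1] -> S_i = 3.51*0.88^i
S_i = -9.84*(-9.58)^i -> [-9.84, 94.27, -903.08, 8651.5, -82881.41]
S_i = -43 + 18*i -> [-43, -25, -7, 11, 29]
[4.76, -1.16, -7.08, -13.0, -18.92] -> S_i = 4.76 + -5.92*i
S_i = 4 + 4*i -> [4, 8, 12, 16, 20]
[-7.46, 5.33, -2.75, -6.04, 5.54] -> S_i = Random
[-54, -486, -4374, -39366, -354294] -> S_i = -54*9^i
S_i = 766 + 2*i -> [766, 768, 770, 772, 774]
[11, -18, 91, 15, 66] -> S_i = Random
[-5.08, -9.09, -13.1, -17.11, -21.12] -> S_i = -5.08 + -4.01*i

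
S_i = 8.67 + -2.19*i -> [8.67, 6.48, 4.29, 2.1, -0.09]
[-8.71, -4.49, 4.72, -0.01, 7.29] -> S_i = Random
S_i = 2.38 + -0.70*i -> [2.38, 1.68, 0.98, 0.28, -0.42]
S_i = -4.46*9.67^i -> [-4.46, -43.13, -417.05, -4032.87, -38997.86]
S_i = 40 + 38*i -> [40, 78, 116, 154, 192]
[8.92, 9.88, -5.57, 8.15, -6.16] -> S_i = Random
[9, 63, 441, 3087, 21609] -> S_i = 9*7^i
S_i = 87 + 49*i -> [87, 136, 185, 234, 283]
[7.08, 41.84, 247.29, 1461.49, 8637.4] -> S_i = 7.08*5.91^i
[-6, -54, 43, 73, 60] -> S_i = Random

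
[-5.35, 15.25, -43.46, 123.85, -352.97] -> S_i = -5.35*(-2.85)^i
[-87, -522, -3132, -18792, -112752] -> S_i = -87*6^i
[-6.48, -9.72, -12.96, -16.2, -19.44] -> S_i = -6.48 + -3.24*i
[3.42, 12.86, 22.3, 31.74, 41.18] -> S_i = 3.42 + 9.44*i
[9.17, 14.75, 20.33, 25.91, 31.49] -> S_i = 9.17 + 5.58*i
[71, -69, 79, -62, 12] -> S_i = Random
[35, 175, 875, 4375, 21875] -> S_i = 35*5^i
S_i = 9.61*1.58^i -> [9.61, 15.18, 23.99, 37.9, 59.89]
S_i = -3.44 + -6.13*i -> [-3.44, -9.57, -15.7, -21.83, -27.96]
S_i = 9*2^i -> [9, 18, 36, 72, 144]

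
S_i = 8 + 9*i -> [8, 17, 26, 35, 44]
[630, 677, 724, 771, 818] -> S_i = 630 + 47*i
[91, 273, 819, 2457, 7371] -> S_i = 91*3^i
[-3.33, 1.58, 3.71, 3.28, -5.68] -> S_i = Random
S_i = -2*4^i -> [-2, -8, -32, -128, -512]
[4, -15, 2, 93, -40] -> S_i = Random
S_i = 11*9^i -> [11, 99, 891, 8019, 72171]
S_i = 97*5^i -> [97, 485, 2425, 12125, 60625]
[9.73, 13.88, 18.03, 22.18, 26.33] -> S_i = 9.73 + 4.15*i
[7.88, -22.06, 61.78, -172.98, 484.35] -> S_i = 7.88*(-2.80)^i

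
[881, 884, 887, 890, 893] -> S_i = 881 + 3*i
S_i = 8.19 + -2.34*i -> [8.19, 5.85, 3.51, 1.17, -1.17]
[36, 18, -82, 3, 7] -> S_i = Random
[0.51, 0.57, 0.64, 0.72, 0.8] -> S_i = 0.51*1.12^i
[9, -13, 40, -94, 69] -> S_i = Random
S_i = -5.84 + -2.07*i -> [-5.84, -7.91, -9.98, -12.05, -14.12]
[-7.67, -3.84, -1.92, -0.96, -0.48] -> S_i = -7.67*0.50^i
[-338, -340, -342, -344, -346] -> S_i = -338 + -2*i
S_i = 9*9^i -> [9, 81, 729, 6561, 59049]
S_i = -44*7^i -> [-44, -308, -2156, -15092, -105644]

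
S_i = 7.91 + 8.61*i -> [7.91, 16.52, 25.13, 33.74, 42.35]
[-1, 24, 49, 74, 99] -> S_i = -1 + 25*i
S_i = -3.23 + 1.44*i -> [-3.23, -1.79, -0.35, 1.09, 2.53]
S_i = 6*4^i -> [6, 24, 96, 384, 1536]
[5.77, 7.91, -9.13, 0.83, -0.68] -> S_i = Random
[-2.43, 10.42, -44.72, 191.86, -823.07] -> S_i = -2.43*(-4.29)^i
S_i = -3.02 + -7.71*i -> [-3.02, -10.73, -18.44, -26.15, -33.86]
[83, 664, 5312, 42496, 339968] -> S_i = 83*8^i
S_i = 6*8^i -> [6, 48, 384, 3072, 24576]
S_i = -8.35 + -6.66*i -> [-8.35, -15.01, -21.67, -28.33, -34.99]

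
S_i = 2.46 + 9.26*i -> [2.46, 11.72, 20.98, 30.24, 39.5]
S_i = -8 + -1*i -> [-8, -9, -10, -11, -12]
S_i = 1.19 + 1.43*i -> [1.19, 2.62, 4.05, 5.48, 6.91]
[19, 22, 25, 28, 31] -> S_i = 19 + 3*i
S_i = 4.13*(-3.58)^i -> [4.13, -14.79, 52.93, -189.5, 678.39]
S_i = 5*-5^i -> [5, -25, 125, -625, 3125]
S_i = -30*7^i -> [-30, -210, -1470, -10290, -72030]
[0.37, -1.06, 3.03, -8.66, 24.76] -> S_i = 0.37*(-2.86)^i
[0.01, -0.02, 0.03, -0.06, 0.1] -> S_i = 0.01*(-1.79)^i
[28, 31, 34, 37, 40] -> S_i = 28 + 3*i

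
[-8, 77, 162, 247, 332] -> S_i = -8 + 85*i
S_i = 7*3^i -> [7, 21, 63, 189, 567]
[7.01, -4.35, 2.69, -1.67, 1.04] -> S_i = 7.01*(-0.62)^i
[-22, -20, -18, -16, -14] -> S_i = -22 + 2*i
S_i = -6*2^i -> [-6, -12, -24, -48, -96]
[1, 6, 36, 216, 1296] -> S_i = 1*6^i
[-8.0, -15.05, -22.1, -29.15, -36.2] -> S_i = -8.00 + -7.05*i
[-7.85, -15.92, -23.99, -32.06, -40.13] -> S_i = -7.85 + -8.07*i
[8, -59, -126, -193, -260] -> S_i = 8 + -67*i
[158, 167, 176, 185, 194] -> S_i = 158 + 9*i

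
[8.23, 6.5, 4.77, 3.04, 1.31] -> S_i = 8.23 + -1.73*i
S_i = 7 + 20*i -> [7, 27, 47, 67, 87]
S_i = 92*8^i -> [92, 736, 5888, 47104, 376832]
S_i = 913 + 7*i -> [913, 920, 927, 934, 941]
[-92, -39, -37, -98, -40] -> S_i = Random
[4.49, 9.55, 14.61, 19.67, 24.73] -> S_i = 4.49 + 5.06*i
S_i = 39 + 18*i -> [39, 57, 75, 93, 111]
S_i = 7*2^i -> [7, 14, 28, 56, 112]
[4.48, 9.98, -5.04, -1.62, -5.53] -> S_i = Random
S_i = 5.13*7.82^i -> [5.13, 40.12, 313.71, 2453.23, 19184.23]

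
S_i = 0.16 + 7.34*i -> [0.16, 7.5, 14.84, 22.18, 29.52]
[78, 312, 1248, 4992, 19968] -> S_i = 78*4^i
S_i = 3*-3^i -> [3, -9, 27, -81, 243]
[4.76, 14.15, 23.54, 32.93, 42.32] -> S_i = 4.76 + 9.39*i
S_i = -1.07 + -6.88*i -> [-1.07, -7.95, -14.83, -21.71, -28.59]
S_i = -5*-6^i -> [-5, 30, -180, 1080, -6480]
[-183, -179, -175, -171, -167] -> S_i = -183 + 4*i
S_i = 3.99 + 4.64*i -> [3.99, 8.63, 13.27, 17.91, 22.55]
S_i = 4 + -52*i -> [4, -48, -100, -152, -204]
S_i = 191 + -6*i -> [191, 185, 179, 173, 167]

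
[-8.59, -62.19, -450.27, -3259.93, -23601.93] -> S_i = -8.59*7.24^i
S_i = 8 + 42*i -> [8, 50, 92, 134, 176]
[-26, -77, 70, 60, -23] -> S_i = Random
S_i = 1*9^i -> [1, 9, 81, 729, 6561]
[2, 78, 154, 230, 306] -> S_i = 2 + 76*i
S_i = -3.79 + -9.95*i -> [-3.79, -13.74, -23.69, -33.64, -43.59]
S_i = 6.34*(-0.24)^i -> [6.34, -1.52, 0.37, -0.09, 0.02]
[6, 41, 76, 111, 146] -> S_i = 6 + 35*i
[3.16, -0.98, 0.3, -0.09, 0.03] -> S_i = 3.16*(-0.31)^i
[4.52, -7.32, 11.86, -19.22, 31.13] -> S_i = 4.52*(-1.62)^i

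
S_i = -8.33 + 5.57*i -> [-8.33, -2.76, 2.81, 8.38, 13.95]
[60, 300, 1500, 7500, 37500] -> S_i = 60*5^i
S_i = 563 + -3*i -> [563, 560, 557, 554, 551]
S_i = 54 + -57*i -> [54, -3, -60, -117, -174]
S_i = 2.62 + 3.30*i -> [2.62, 5.92, 9.22, 12.52, 15.82]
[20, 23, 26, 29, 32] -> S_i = 20 + 3*i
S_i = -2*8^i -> [-2, -16, -128, -1024, -8192]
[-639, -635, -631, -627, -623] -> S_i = -639 + 4*i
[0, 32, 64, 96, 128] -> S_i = 0 + 32*i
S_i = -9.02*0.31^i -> [-9.02, -2.8, -0.87, -0.27, -0.08]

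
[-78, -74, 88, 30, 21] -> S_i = Random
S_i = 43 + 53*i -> [43, 96, 149, 202, 255]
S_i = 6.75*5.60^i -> [6.75, 37.8, 211.68, 1185.41, 6638.28]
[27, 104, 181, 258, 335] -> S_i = 27 + 77*i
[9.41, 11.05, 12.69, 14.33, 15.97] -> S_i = 9.41 + 1.64*i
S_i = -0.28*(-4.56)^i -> [-0.28, 1.28, -5.82, 26.55, -121.06]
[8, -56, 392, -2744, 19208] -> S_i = 8*-7^i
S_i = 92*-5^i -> [92, -460, 2300, -11500, 57500]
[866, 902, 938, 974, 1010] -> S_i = 866 + 36*i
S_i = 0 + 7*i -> [0, 7, 14, 21, 28]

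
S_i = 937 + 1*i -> [937, 938, 939, 940, 941]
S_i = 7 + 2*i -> [7, 9, 11, 13, 15]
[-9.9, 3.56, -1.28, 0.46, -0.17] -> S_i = -9.90*(-0.36)^i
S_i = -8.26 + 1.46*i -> [-8.26, -6.8, -5.34, -3.88, -2.42]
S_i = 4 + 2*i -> [4, 6, 8, 10, 12]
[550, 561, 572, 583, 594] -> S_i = 550 + 11*i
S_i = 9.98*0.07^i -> [9.98, 0.7, 0.05, 0.0, 0.0]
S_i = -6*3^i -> [-6, -18, -54, -162, -486]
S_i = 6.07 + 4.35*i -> [6.07, 10.42, 14.77, 19.12, 23.47]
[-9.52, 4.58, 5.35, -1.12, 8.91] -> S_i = Random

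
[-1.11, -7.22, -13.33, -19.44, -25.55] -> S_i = -1.11 + -6.11*i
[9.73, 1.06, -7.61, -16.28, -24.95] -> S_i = 9.73 + -8.67*i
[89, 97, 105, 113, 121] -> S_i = 89 + 8*i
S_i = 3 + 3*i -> [3, 6, 9, 12, 15]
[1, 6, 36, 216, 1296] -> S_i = 1*6^i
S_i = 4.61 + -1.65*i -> [4.61, 2.96, 1.31, -0.34, -1.99]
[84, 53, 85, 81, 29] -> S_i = Random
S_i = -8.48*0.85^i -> [-8.48, -7.21, -6.13, -5.21, -4.43]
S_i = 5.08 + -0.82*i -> [5.08, 4.26, 3.44, 2.62, 1.8]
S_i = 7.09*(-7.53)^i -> [7.09, -53.39, 402.01, -3027.13, 22794.29]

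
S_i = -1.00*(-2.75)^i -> [-1.0, 2.75, -7.56, 20.8, -57.19]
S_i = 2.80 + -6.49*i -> [2.8, -3.69, -10.18, -16.67, -23.16]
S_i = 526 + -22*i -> [526, 504, 482, 460, 438]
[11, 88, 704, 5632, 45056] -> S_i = 11*8^i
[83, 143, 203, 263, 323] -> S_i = 83 + 60*i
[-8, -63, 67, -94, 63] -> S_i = Random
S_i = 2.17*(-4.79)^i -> [2.17, -10.39, 49.79, -238.49, 1142.36]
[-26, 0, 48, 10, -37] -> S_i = Random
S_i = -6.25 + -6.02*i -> [-6.25, -12.27, -18.29, -24.31, -30.33]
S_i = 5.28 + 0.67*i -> [5.28, 5.95, 6.62, 7.29, 7.96]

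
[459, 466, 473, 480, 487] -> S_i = 459 + 7*i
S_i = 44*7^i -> [44, 308, 2156, 15092, 105644]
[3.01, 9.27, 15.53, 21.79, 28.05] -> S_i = 3.01 + 6.26*i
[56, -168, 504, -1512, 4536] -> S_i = 56*-3^i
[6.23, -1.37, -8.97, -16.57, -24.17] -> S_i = 6.23 + -7.60*i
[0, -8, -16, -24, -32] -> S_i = 0 + -8*i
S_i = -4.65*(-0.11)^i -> [-4.65, 0.51, -0.06, 0.01, -0.0]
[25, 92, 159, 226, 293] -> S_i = 25 + 67*i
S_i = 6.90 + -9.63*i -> [6.9, -2.73, -12.36, -21.99, -31.62]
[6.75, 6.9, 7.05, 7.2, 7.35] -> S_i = 6.75 + 0.15*i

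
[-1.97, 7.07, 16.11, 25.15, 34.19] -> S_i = -1.97 + 9.04*i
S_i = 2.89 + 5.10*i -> [2.89, 7.99, 13.09, 18.19, 23.29]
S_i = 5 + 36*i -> [5, 41, 77, 113, 149]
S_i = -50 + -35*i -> [-50, -85, -120, -155, -190]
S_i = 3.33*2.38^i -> [3.33, 7.93, 18.86, 44.89, 106.84]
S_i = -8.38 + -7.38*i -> [-8.38, -15.76, -23.14, -30.52, -37.9]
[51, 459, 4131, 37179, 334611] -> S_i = 51*9^i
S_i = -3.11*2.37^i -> [-3.11, -7.37, -17.47, -41.4, -98.12]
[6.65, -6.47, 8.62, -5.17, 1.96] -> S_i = Random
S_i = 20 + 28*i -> [20, 48, 76, 104, 132]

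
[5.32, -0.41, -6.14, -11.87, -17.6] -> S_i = 5.32 + -5.73*i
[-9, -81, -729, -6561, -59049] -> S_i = -9*9^i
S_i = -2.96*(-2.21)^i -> [-2.96, 6.54, -14.46, 31.95, -70.61]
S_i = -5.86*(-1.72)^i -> [-5.86, 10.08, -17.34, 29.82, -51.29]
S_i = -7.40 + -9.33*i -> [-7.4, -16.73, -26.06, -35.39, -44.72]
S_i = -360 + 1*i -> [-360, -359, -358, -357, -356]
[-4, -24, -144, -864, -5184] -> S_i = -4*6^i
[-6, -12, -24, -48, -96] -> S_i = -6*2^i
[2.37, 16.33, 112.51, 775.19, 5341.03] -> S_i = 2.37*6.89^i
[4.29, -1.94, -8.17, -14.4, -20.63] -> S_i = 4.29 + -6.23*i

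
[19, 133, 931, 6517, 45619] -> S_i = 19*7^i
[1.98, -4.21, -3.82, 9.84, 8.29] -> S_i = Random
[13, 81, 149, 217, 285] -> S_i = 13 + 68*i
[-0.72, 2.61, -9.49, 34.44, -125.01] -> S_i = -0.72*(-3.63)^i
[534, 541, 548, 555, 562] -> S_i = 534 + 7*i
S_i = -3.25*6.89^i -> [-3.25, -22.39, -154.28, -1063.02, -7324.2]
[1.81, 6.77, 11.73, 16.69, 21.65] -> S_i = 1.81 + 4.96*i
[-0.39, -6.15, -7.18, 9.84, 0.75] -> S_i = Random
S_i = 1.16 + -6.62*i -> [1.16, -5.46, -12.08, -18.7, -25.32]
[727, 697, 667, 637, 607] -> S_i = 727 + -30*i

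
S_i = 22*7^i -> [22, 154, 1078, 7546, 52822]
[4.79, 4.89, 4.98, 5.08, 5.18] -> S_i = 4.79*1.02^i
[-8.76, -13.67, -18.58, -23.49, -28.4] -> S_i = -8.76 + -4.91*i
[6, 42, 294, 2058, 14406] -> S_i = 6*7^i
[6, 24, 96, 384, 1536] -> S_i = 6*4^i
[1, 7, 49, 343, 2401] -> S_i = 1*7^i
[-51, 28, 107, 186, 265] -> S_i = -51 + 79*i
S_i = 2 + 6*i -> [2, 8, 14, 20, 26]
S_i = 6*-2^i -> [6, -12, 24, -48, 96]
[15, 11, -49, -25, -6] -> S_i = Random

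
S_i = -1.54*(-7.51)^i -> [-1.54, 11.57, -86.86, 652.29, -4898.7]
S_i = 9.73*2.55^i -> [9.73, 24.81, 63.27, 161.34, 411.41]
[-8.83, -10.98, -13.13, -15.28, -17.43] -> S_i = -8.83 + -2.15*i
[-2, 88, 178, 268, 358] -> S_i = -2 + 90*i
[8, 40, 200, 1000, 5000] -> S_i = 8*5^i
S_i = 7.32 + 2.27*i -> [7.32, 9.59, 11.86, 14.13, 16.4]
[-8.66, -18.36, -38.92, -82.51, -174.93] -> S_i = -8.66*2.12^i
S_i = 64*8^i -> [64, 512, 4096, 32768, 262144]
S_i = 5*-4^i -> [5, -20, 80, -320, 1280]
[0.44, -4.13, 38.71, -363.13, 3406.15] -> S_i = 0.44*(-9.38)^i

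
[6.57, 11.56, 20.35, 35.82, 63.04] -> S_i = 6.57*1.76^i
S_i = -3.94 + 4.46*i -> [-3.94, 0.52, 4.98, 9.44, 13.9]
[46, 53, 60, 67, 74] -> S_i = 46 + 7*i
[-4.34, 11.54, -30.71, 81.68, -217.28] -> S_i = -4.34*(-2.66)^i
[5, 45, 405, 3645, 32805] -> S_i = 5*9^i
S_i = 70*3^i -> [70, 210, 630, 1890, 5670]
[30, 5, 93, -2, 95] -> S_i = Random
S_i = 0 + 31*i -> [0, 31, 62, 93, 124]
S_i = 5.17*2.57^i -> [5.17, 13.29, 34.15, 87.76, 225.54]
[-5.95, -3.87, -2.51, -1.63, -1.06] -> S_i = -5.95*0.65^i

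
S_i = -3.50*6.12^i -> [-3.5, -21.42, -131.09, -802.27, -4909.91]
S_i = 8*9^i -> [8, 72, 648, 5832, 52488]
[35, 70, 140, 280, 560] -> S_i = 35*2^i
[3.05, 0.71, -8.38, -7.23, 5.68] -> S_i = Random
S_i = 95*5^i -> [95, 475, 2375, 11875, 59375]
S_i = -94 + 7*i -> [-94, -87, -80, -73, -66]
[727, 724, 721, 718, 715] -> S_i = 727 + -3*i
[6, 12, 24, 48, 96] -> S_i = 6*2^i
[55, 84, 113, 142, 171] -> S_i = 55 + 29*i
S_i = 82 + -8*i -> [82, 74, 66, 58, 50]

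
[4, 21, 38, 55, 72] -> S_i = 4 + 17*i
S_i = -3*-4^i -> [-3, 12, -48, 192, -768]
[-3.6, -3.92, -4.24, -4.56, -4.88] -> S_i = -3.60 + -0.32*i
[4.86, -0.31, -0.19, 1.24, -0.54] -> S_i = Random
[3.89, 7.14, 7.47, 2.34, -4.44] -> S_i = Random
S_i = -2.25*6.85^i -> [-2.25, -15.41, -105.58, -723.19, -4953.87]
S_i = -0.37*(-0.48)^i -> [-0.37, 0.18, -0.09, 0.04, -0.02]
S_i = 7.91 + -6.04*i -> [7.91, 1.87, -4.17, -10.21, -16.25]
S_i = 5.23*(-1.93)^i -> [5.23, -10.09, 19.48, -37.6, 72.57]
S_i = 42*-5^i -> [42, -210, 1050, -5250, 26250]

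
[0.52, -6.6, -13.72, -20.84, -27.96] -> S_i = 0.52 + -7.12*i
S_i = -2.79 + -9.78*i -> [-2.79, -12.57, -22.35, -32.13, -41.91]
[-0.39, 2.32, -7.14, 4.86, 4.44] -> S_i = Random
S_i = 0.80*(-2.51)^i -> [0.8, -2.01, 5.04, -12.65, 31.75]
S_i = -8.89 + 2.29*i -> [-8.89, -6.6, -4.31, -2.02, 0.27]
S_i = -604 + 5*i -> [-604, -599, -594, -589, -584]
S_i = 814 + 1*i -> [814, 815, 816, 817, 818]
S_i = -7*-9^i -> [-7, 63, -567, 5103, -45927]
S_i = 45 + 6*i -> [45, 51, 57, 63, 69]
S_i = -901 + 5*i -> [-901, -896, -891, -886, -881]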